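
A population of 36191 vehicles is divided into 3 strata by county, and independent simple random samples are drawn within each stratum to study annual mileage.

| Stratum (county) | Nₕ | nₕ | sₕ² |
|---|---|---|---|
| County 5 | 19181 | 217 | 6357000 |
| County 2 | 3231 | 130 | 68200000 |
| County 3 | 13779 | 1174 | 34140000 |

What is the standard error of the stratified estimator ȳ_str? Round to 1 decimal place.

Var(ȳ_str) = Σₕ Wₕ²(1 − fₕ)sₕ²/nₕ with Wₕ = Nₕ/N, N = 36191.
County 5: Wₕ = 0.52999364; term = 0.52999364²·(1 − 0.01131328)·6357000/217 = 8135.6546.
County 2: Wₕ = 0.08927634; term = 0.08927634²·(1 − 0.04023522)·68200000/130 = 4013.087.
County 3: Wₕ = 0.38073002; term = 0.38073002²·(1 − 0.08520212)·34140000/1174 = 3856.1579.
Sum = 16004.9.
SE = √(16004.9) = 126.5.

126.5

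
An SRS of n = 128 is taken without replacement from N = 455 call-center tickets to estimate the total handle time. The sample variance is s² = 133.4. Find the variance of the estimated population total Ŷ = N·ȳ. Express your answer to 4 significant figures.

Var(Ŷ) = N²·Var(ȳ) = N²·(1 − n/N)·s²/n.
f = 128/455 = 0.28131868; Var(ȳ) = 0.71868132·133.4/128 = 0.74900069.
Var(Ŷ) = 455² · 0.74900069 = 155061.87.

155100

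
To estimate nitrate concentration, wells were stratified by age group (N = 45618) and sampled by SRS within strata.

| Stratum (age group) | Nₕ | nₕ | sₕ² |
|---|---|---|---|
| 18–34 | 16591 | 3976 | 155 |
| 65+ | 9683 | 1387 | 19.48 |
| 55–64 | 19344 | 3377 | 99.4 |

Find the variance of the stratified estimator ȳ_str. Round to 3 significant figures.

Var(ȳ_str) = Σₕ Wₕ²(1 − fₕ)sₕ²/nₕ with Wₕ = Nₕ/N, N = 45618.
18–34: Wₕ = 0.36369416; term = 0.36369416²·(1 − 0.23964800)·155/3976 = 0.0039207817.
65+: Wₕ = 0.21226270; term = 0.21226270²·(1 − 0.14324073)·19.48/1387 = 5.4214903 × 10^-4.
55–64: Wₕ = 0.42404314; term = 0.42404314²·(1 − 0.17457610)·99.4/3377 = 0.0043687023.
Sum = 0.008831633.

0.00883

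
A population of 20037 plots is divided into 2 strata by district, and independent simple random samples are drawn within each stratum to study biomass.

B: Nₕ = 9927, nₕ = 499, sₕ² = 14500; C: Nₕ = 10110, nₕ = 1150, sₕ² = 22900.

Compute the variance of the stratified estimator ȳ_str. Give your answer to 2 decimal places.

11.27

Var(ȳ_str) = Σₕ Wₕ²(1 − fₕ)sₕ²/nₕ with Wₕ = Nₕ/N, N = 20037.
B: Wₕ = 0.49543345; term = 0.49543345²·(1 − 0.05026695)·14500/499 = 6.7739136.
C: Wₕ = 0.50456655; term = 0.50456655²·(1 − 0.11374876)·22900/1150 = 4.4929482.
Sum = 11.266862.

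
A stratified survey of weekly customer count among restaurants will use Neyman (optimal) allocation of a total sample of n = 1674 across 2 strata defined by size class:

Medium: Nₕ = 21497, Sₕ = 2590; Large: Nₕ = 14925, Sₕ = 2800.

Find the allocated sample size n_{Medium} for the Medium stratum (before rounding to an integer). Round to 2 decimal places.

956.26

Neyman allocation: nₕ = n·NₕSₕ / Σⱼ NⱼSⱼ.
Σ NⱼSⱼ = 21497·2590 + 14925·2800 = 9.746723 × 10^7.
n_{Medium} = 1674·21497·2590 / (9.746723 × 10^7) = 956.26.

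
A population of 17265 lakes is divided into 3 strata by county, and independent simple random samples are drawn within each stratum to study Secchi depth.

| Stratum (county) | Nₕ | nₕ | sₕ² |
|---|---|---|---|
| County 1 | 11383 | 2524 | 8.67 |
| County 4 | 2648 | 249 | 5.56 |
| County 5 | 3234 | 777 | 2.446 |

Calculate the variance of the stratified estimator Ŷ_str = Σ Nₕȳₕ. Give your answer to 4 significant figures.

Var(Ŷ_str) = Σₕ Nₕ²(1 − fₕ)sₕ²/nₕ.
County 1: 11383²·(1 − 2524/11383)·8.67/2524 = 346394.66.
County 4: 2648²·(1 − 249/2648)·5.56/249 = 141848.15.
County 5: 3234²·(1 − 777/3234)·2.446/777 = 25013.854.
Sum = 513256.66.

513300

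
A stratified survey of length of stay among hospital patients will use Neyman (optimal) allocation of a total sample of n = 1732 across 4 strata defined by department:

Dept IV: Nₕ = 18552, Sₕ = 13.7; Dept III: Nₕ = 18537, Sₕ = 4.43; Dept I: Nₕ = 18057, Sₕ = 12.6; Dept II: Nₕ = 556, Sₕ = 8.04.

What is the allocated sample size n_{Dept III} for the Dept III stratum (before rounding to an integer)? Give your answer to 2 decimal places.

250.29

Neyman allocation: nₕ = n·NₕSₕ / Σⱼ NⱼSⱼ.
Σ NⱼSⱼ = 18552·13.7 + 18537·4.43 + 18057·12.6 + 556·8.04 = 568269.75.
n_{Dept III} = 1732·18537·4.43 / 568269.75 = 250.29.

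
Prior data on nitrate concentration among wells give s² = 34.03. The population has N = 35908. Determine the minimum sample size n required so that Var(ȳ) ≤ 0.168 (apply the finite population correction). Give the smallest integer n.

Without fpc, n₀ = s²/D = 34.03/0.168 = 202.5595.
With fpc, (1 − n/N)·s²/n ≤ D requires n ≥ n₀/(1 + n₀/N) = 202.5595/(1 + 202.5595/35908) = 201.4233.
Rounding up, n = 202.

202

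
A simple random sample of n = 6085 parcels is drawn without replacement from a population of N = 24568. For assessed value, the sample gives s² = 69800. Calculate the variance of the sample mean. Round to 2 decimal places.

Under SRS without replacement, Var(ȳ) = (1 − f)·s²/n with f = n/N = 6085/24568 = 0.24767991.
Var(ȳ) = (1 − 0.24767991)·69800/6085 = 0.75232009·11.47083 = 8.6297358.

8.63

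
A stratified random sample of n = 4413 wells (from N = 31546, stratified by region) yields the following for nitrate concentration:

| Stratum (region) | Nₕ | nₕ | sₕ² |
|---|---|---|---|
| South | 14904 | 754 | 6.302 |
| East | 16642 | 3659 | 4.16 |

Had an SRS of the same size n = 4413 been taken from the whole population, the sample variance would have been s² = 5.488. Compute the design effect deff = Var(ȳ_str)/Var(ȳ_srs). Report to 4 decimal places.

1.8867

Var(ȳ_str) = Σ Wₕ²(1−fₕ)sₕ²/nₕ with Wₕ = Nₕ/31546:
  South: (14904/31546)²·(1−754/14904)·6.302/754 = 0.0017712413
  East: (16642/31546)²·(1−3659/16642)·4.16/3659 = 2.4684418 × 10^-4
  → Var(ȳ_str) = 0.0020180855.
Var(ȳ_srs) = (1 − 4413/31546)·5.488/4413 = 0.0010696303.
deff = 0.0020180855 / 0.0010696303 = 1.8867.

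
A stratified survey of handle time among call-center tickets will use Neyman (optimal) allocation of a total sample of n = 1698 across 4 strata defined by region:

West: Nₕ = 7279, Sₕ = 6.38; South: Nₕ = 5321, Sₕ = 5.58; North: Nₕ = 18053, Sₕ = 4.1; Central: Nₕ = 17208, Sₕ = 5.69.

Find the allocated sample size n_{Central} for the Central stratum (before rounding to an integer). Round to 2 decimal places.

670.22

Neyman allocation: nₕ = n·NₕSₕ / Σⱼ NⱼSⱼ.
Σ NⱼSⱼ = 7279·6.38 + 5321·5.58 + 18053·4.1 + 17208·5.69 = 248062.02.
n_{Central} = 1698·17208·5.69 / 248062.02 = 670.22.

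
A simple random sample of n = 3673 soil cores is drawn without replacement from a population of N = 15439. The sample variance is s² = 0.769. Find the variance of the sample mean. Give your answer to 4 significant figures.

1.596 × 10^-4

Under SRS without replacement, Var(ȳ) = (1 − f)·s²/n with f = n/N = 3673/15439 = 0.23790401.
Var(ȳ) = (1 − 0.23790401)·0.769/3673 = 0.76209599·2.0936564 × 10^-4 = 1.5955672 × 10^-4.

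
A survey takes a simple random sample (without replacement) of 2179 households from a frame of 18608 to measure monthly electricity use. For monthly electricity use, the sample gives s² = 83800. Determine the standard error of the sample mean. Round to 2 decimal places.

5.83

Under SRS without replacement, Var(ȳ) = (1 − f)·s²/n with f = n/N = 2179/18608 = 0.11710017.
Var(ȳ) = (1 − 0.11710017)·83800/2179 = 0.88289983·38.458008 = 33.954569.
SE(ȳ) = √(33.954569) = 5.83.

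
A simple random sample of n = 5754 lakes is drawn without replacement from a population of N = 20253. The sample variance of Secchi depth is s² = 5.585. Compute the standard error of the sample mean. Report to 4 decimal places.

0.0264

Under SRS without replacement, Var(ȳ) = (1 − f)·s²/n with f = n/N = 5754/20253 = 0.28410606.
Var(ȳ) = (1 − 0.28410606)·5.585/5754 = 0.71589394·9.7062913 × 10^-4 = 6.9486751 × 10^-4.
SE(ȳ) = √(6.9486751 × 10^-4) = 0.0264.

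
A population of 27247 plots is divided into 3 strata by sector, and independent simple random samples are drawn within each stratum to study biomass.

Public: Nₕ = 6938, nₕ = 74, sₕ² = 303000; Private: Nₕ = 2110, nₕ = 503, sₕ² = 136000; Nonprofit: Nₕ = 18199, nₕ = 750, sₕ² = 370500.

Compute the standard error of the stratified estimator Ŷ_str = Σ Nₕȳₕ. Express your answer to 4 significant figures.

Var(Ŷ_str) = Σₕ Nₕ²(1 − fₕ)sₕ²/nₕ.
Public: 6938²·(1 − 74/6938)·303000/74 = 1.9499455 × 10^11.
Private: 2110²·(1 − 503/2110)·136000/503 = 9.1678871 × 10^8.
Nonprofit: 18199²·(1 − 750/18199)·370500/750 = 1.5687185 × 10^11.
Sum = 3.5278319 × 10^11.
SE = √(3.5278319 × 10^11) = 594000.

594000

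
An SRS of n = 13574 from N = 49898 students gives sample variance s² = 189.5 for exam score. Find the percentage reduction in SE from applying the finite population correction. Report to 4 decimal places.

14.6791

f = n/N = 13574/49898 = 0.27203495.
SE_no-fpc = √(s²/n) = 0.11815461; SE_fpc = √((1−f)s²/n) = 0.10081054.
Ratio = √(1−f) = 0.85320868. Reduction = 100·(1 − 0.85320868) = 14.6791%.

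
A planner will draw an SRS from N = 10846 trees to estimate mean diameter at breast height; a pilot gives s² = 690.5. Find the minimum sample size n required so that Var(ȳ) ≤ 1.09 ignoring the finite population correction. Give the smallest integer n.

Without fpc, n₀ = s²/D = 690.5/1.09 = 633.4862.
Rounding up, n = 634.

634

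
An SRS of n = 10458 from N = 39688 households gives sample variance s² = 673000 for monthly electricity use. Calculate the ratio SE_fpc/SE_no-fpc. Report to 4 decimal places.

f = n/N = 10458/39688 = 0.26350534.
SE_no-fpc = √(s²/n) = 8.0220103; SE_fpc = √((1−f)s²/n) = 6.8844304.
Ratio = √(1−f) = 0.85819267.

0.8582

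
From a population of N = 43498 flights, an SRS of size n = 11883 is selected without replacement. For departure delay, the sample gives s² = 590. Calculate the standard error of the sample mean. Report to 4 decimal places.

Under SRS without replacement, Var(ȳ) = (1 − f)·s²/n with f = n/N = 11883/43498 = 0.27318497.
Var(ȳ) = (1 − 0.27318497)·590/11883 = 0.72681503·0.049650762 = 0.03608692.
SE(ȳ) = √(0.03608692) = 0.1900.

0.1900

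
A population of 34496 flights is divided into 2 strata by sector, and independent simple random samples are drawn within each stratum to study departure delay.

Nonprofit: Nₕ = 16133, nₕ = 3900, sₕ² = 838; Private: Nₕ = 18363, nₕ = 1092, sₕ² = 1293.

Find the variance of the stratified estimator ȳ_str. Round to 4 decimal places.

Var(ȳ_str) = Σₕ Wₕ²(1 − fₕ)sₕ²/nₕ with Wₕ = Nₕ/N, N = 34496.
Nonprofit: Wₕ = 0.46767741; term = 0.46767741²·(1 − 0.24174053)·838/3900 = 0.03563609.
Private: Wₕ = 0.53232259; term = 0.53232259²·(1 − 0.05946741)·1293/1092 = 0.31557277.
Sum = 0.35120886.

0.3512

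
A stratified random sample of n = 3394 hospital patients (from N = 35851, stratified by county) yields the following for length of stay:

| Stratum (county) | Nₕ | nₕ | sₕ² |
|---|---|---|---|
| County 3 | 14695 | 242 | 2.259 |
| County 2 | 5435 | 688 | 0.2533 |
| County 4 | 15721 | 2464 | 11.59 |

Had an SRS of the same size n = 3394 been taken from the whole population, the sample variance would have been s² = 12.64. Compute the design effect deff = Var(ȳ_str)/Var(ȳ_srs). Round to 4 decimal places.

Var(ȳ_str) = Σ Wₕ²(1−fₕ)sₕ²/nₕ with Wₕ = Nₕ/35851:
  County 3: (14695/35851)²·(1−242/14695)·2.259/242 = 0.0015425026
  County 2: (5435/35851)²·(1−688/5435)·0.2533/688 = 7.3903156 × 10^-6
  County 4: (15721/35851)²·(1−2464/15721)·11.59/2464 = 7.6272083 × 10^-4
  → Var(ȳ_str) = 0.0023126137.
Var(ȳ_srs) = (1 − 3394/35851)·12.64/3394 = 0.0033716488.
deff = 0.0023126137 / 0.0033716488 = 0.6859.

0.6859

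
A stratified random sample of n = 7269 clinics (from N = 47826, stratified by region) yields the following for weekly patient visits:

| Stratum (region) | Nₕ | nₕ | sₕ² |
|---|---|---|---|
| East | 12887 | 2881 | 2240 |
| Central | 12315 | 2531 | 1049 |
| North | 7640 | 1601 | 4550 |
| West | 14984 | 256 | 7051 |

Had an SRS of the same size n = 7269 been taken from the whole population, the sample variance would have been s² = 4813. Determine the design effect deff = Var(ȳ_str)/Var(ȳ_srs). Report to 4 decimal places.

Var(ȳ_str) = Σ Wₕ²(1−fₕ)sₕ²/nₕ with Wₕ = Nₕ/47826:
  East: (12887/47826)²·(1−2881/12887)·2240/2881 = 0.043831766
  Central: (12315/47826)²·(1−2531/12315)·1049/2531 = 0.021832631
  North: (7640/47826)²·(1−1601/7640)·4550/1601 = 0.057325828
  West: (14984/47826)²·(1−256/14984)·7051/256 = 2.6573831
  → Var(ȳ_str) = 2.7803733.
Var(ȳ_srs) = (1 − 7269/47826)·4813/7269 = 0.5614912.
deff = 2.7803733 / 0.5614912 = 4.9518.

4.9518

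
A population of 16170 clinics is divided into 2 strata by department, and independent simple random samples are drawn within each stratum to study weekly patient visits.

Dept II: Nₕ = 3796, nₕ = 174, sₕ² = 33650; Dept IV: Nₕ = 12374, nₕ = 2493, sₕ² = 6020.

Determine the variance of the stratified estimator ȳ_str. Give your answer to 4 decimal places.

Var(ȳ_str) = Σₕ Wₕ²(1 − fₕ)sₕ²/nₕ with Wₕ = Nₕ/N, N = 16170.
Dept II: Wₕ = 0.23475572; term = 0.23475572²·(1 − 0.04583772)·33650/174 = 10.169285.
Dept IV: Wₕ = 0.76524428; term = 0.76524428²·(1 − 0.20147083)·6020/2493 = 1.1291852.
Sum = 11.29847.

11.2985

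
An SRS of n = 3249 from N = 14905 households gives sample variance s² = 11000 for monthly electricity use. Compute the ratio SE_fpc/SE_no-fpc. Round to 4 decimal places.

0.8843

f = n/N = 3249/14905 = 0.21798054.
SE_no-fpc = √(s²/n) = 1.8400155; SE_fpc = √((1−f)s²/n) = 1.62716.
Ratio = √(1−f) = 0.88431864.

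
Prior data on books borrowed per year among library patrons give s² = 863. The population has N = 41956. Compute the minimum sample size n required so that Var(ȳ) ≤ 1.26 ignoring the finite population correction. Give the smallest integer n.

Without fpc, n₀ = s²/D = 863/1.26 = 684.9206.
Rounding up, n = 685.

685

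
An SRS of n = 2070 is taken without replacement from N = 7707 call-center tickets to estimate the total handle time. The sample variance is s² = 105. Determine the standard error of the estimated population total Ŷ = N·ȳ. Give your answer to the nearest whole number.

Var(Ŷ) = N²·Var(ȳ) = N²·(1 − n/N)·s²/n.
f = 2070/7707 = 0.26858700; Var(ȳ) = 0.73141300·105/2070 = 0.037100659.
Var(Ŷ) = 7707² · 0.037100659 = 2.2036993 × 10^6.
SE(Ŷ) = √(2.2036993 × 10^6) = 1484.

1484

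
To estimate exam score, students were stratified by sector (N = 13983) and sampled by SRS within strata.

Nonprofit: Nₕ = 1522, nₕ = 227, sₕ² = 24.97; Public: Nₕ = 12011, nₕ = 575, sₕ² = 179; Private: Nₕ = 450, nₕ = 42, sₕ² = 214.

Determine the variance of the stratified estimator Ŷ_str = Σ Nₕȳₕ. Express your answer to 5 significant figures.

4.3912 × 10^7

Var(Ŷ_str) = Σₕ Nₕ²(1 − fₕ)sₕ²/nₕ.
Nonprofit: 1522²·(1 − 227/1522)·24.97/227 = 216808.9.
Public: 12011²·(1 − 575/12011)·179/575 = 4.2760079 × 10^7.
Private: 450²·(1 − 42/450)·214/42 = 935485.71.
Sum = 4.3912374 × 10^7.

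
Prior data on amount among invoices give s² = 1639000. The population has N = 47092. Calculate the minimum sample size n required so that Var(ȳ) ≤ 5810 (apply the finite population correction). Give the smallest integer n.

Without fpc, n₀ = s²/D = 1639000/5810 = 282.0998.
With fpc, (1 − n/N)·s²/n ≤ D requires n ≥ n₀/(1 + n₀/N) = 282.0998/(1 + 282.0998/47092) = 280.4200.
Rounding up, n = 281.

281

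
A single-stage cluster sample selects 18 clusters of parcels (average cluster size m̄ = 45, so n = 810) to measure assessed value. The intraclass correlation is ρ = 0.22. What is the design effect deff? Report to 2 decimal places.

deff = 1 + (45 − 1)·0.22 = 1 + 9.68 = 10.68.

10.68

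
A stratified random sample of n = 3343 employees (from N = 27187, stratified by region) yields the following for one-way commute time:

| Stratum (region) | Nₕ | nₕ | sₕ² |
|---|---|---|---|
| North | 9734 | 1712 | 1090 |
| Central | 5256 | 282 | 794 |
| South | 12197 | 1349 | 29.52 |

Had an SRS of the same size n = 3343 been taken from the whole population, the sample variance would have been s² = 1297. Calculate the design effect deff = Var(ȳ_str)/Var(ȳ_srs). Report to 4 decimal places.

0.5019

Var(ȳ_str) = Σ Wₕ²(1−fₕ)sₕ²/nₕ with Wₕ = Nₕ/27187:
  North: (9734/27187)²·(1−1712/9734)·1090/1712 = 0.067262679
  Central: (5256/27187)²·(1−282/5256)·794/282 = 0.099588676
  South: (12197/27187)²·(1−1349/12197)·29.52/1349 = 0.0039172792
  → Var(ȳ_str) = 0.17076863.
Var(ȳ_srs) = (1 − 3343/27187)·1297/3343 = 0.34026825.
deff = 0.17076863 / 0.34026825 = 0.5019.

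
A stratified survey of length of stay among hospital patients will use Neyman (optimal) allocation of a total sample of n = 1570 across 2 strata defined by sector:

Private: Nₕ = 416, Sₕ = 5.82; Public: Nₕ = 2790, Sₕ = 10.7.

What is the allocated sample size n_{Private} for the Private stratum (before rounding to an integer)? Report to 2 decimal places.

117.78

Neyman allocation: nₕ = n·NₕSₕ / Σⱼ NⱼSⱼ.
Σ NⱼSⱼ = 416·5.82 + 2790·10.7 = 32274.12.
n_{Private} = 1570·416·5.82 / 32274.12 = 117.78.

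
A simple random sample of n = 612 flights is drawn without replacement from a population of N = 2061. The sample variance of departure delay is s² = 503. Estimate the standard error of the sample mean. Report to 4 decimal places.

0.7602

Under SRS without replacement, Var(ȳ) = (1 − f)·s²/n with f = n/N = 612/2061 = 0.29694323.
Var(ȳ) = (1 − 0.29694323)·503/612 = 0.70305677·0.82189542 = 0.57783914.
SE(ȳ) = √(0.57783914) = 0.7602.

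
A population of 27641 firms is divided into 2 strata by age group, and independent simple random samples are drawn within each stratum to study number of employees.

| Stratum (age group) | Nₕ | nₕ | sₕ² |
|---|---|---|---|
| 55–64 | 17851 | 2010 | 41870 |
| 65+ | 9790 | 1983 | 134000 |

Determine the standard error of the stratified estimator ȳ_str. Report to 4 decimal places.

3.8039

Var(ȳ_str) = Σₕ Wₕ²(1 − fₕ)sₕ²/nₕ with Wₕ = Nₕ/N, N = 27641.
55–64: Wₕ = 0.64581600; term = 0.64581600²·(1 − 0.11259873)·41870/2010 = 7.7098254.
65+: Wₕ = 0.35418400; term = 0.35418400²·(1 − 0.20255363)·134000/1983 = 6.7599184.
Sum = 14.469744.
SE = √(14.469744) = 3.8039.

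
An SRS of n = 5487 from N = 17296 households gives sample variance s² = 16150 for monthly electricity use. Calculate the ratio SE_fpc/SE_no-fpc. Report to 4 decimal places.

f = n/N = 5487/17296 = 0.31724098.
SE_no-fpc = √(s²/n) = 1.7156108; SE_fpc = √((1−f)s²/n) = 1.4175961.
Ratio = √(1−f) = 0.82629233.

0.8263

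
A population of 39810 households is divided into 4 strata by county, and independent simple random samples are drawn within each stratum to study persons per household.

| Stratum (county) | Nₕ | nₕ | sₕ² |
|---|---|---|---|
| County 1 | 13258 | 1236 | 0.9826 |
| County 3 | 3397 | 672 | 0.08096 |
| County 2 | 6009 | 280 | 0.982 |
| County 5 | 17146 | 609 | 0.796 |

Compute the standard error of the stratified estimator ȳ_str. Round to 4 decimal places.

0.0198

Var(ȳ_str) = Σₕ Wₕ²(1 − fₕ)sₕ²/nₕ with Wₕ = Nₕ/N, N = 39810.
County 1: Wₕ = 0.33303190; term = 0.33303190²·(1 − 0.09322673)·0.9826/1236 = 7.9951879 × 10^-5.
County 3: Wₕ = 0.08533032; term = 0.08533032²·(1 − 0.19782161)·0.08096/672 = 7.0368602 × 10^-7.
County 2: Wₕ = 0.15094197; term = 0.15094197²·(1 − 0.04659677)·0.982/280 = 7.6181607 × 10^-5.
County 5: Wₕ = 0.43069581; term = 0.43069581²·(1 − 0.03551849)·0.796/609 = 2.3384655 × 10^-4.
Sum = 3.9068372 × 10^-4.
SE = √(3.9068372 × 10^-4) = 0.0198.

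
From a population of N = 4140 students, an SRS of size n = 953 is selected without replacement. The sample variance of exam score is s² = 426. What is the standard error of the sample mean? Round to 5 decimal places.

Under SRS without replacement, Var(ȳ) = (1 − f)·s²/n with f = n/N = 953/4140 = 0.23019324.
Var(ȳ) = (1 − 0.23019324)·426/953 = 0.76980676·0.44700944 = 0.34411089.
SE(ȳ) = √(0.34411089) = 0.58661.

0.58661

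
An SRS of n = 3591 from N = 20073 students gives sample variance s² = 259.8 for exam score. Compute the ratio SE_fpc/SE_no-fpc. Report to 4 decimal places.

f = n/N = 3591/20073 = 0.17889703.
SE_no-fpc = √(s²/n) = 0.26897497; SE_fpc = √((1−f)s²/n) = 0.24373095.
Ratio = √(1−f) = 0.90614732.

0.9061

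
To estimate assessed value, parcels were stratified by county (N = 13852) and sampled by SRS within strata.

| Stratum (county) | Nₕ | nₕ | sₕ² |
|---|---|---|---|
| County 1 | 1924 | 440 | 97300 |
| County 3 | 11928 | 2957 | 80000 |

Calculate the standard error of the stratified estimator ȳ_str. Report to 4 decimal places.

Var(ȳ_str) = Σₕ Wₕ²(1 − fₕ)sₕ²/nₕ with Wₕ = Nₕ/N, N = 13852.
County 1: Wₕ = 0.13889691; term = 0.13889691²·(1 − 0.22869023)·97300/440 = 3.290593.
County 3: Wₕ = 0.86110309; term = 0.86110309²·(1 − 0.24790409)·80000/2957 = 15.08767.
Sum = 18.378263.
SE = √(18.378263) = 4.2870.

4.2870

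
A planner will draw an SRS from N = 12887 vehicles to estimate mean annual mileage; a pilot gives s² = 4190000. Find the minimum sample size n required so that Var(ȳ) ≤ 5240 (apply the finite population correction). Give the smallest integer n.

Without fpc, n₀ = s²/D = 4190000/5240 = 799.6183.
With fpc, (1 − n/N)·s²/n ≤ D requires n ≥ n₀/(1 + n₀/N) = 799.6183/(1 + 799.6183/12887) = 752.9019.
Rounding up, n = 753.

753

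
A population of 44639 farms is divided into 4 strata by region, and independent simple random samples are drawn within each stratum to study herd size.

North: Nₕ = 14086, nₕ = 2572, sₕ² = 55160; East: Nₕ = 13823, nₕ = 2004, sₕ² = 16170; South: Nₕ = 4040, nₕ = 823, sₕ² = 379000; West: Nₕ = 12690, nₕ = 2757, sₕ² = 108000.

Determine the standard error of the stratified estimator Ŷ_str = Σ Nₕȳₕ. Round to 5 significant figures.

Var(Ŷ_str) = Σₕ Nₕ²(1 − fₕ)sₕ²/nₕ.
North: 14086²·(1 − 2572/14086)·55160/2572 = 3.4783013 × 10^9.
East: 13823²·(1 − 2004/13823)·16170/2004 = 1.3182426 × 10^9.
South: 4040²·(1 − 823/4040)·379000/823 = 5.9851054 × 10^9.
West: 12690²·(1 − 2757/12690)·108000/2757 = 4.9377494 × 10^9.
Sum = 1.5719399 × 10^10.
SE = √(1.5719399 × 10^10) = 125380.

125380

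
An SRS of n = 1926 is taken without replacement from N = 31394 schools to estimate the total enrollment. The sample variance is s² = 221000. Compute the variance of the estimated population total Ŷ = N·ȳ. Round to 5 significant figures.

1.0615 × 10^11

Var(Ŷ) = N²·Var(ȳ) = N²·(1 − n/N)·s²/n.
f = 1926/31394 = 0.06134930; Var(ȳ) = 0.93865070·221000/1926 = 107.70603.
Var(Ŷ) = 31394² · 107.70603 = 1.0615326 × 10^11.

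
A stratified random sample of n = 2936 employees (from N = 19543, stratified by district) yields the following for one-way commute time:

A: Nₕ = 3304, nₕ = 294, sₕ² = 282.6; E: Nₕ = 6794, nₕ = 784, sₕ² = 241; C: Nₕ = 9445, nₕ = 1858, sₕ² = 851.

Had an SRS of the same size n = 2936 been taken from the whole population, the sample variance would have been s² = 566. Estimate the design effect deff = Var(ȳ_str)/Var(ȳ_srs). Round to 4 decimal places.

0.8780

Var(ȳ_str) = Σ Wₕ²(1−fₕ)sₕ²/nₕ with Wₕ = Nₕ/19543:
  A: (3304/19543)²·(1−294/3304)·282.6/294 = 0.025029311
  E: (6794/19543)²·(1−784/6794)·241/784 = 0.032863857
  C: (9445/19543)²·(1−1858/9445)·851/1858 = 0.085935663
  → Var(ȳ_str) = 0.14382883.
Var(ȳ_srs) = (1 − 2936/19543)·566/2936 = 0.16381751.
deff = 0.14382883 / 0.16381751 = 0.8780.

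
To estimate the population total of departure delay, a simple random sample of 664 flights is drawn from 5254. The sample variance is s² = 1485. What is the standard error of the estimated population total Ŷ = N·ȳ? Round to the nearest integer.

Var(Ŷ) = N²·Var(ȳ) = N²·(1 − n/N)·s²/n.
f = 664/5254 = 0.12637990; Var(ȳ) = 0.87362010·1485/664 = 1.953804.
Var(Ŷ) = 5254² · 1.953804 = 5.3933814 × 10^7.
SE(Ŷ) = √(5.3933814 × 10^7) = 7344.

7344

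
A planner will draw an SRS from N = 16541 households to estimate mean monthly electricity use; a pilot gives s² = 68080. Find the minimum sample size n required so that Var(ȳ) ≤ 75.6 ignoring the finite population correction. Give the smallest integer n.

Without fpc, n₀ = s²/D = 68080/75.6 = 900.5291.
Rounding up, n = 901.

901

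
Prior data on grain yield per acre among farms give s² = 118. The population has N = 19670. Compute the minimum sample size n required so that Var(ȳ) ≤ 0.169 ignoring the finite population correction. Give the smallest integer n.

Without fpc, n₀ = s²/D = 118/0.169 = 698.2249.
Rounding up, n = 699.

699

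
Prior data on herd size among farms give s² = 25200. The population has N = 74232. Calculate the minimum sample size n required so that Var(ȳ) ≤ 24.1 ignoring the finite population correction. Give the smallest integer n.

1046

Without fpc, n₀ = s²/D = 25200/24.1 = 1045.6432.
Rounding up, n = 1046.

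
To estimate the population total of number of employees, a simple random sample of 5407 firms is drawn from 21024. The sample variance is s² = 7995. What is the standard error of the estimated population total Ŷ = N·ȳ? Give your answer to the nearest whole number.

Var(Ŷ) = N²·Var(ȳ) = N²·(1 − n/N)·s²/n.
f = 5407/21024 = 0.25718227; Var(ȳ) = 0.74281773·7995/5407 = 1.0983591.
Var(Ŷ) = 21024² · 1.0983591 = 4.8548414 × 10^8.
SE(Ŷ) = √(4.8548414 × 10^8) = 22034.

22034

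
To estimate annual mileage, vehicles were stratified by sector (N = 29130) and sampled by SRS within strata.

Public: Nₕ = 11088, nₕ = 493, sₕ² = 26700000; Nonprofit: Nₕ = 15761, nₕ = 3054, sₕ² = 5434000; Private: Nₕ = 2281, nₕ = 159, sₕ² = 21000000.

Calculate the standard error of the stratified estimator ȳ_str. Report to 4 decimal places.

93.1192

Var(ȳ_str) = Σₕ Wₕ²(1 − fₕ)sₕ²/nₕ with Wₕ = Nₕ/N, N = 29130.
Public: Wₕ = 0.38063852; term = 0.38063852²·(1 − 0.04446248)·26700000/493 = 7497.8639.
Nonprofit: Wₕ = 0.54105733; term = 0.54105733²·(1 − 0.19376943)·5434000/3054 = 419.94888.
Private: Wₕ = 0.07830415; term = 0.07830415²·(1 − 0.06970627)·21000000/159 = 753.37615.
Sum = 8671.1889.
SE = √(8671.1889) = 93.1192.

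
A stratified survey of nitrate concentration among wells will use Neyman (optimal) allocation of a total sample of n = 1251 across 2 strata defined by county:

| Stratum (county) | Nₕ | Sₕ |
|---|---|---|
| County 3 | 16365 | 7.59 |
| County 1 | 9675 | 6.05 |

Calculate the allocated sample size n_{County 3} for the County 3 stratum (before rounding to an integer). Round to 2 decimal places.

Neyman allocation: nₕ = n·NₕSₕ / Σⱼ NⱼSⱼ.
Σ NⱼSⱼ = 16365·7.59 + 9675·6.05 = 182744.1.
n_{County 3} = 1251·16365·7.59 / 182744.1 = 850.30.

850.30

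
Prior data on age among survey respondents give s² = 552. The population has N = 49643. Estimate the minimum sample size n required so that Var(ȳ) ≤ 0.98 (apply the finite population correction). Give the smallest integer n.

557

Without fpc, n₀ = s²/D = 552/0.98 = 563.2653.
With fpc, (1 − n/N)·s²/n ≤ D requires n ≥ n₀/(1 + n₀/N) = 563.2653/(1 + 563.2653/49643) = 556.9460.
Rounding up, n = 557.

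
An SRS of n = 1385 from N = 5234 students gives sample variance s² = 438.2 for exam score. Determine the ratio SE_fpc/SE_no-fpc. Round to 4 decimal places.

0.8575

f = n/N = 1385/5234 = 0.26461597.
SE_no-fpc = √(s²/n) = 0.56248546; SE_fpc = √((1−f)s²/n) = 0.48235679.
Ratio = √(1−f) = 0.85754535.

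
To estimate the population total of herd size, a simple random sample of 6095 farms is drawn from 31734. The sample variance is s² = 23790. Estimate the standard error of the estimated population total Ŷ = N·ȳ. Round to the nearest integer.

56354

Var(Ŷ) = N²·Var(ȳ) = N²·(1 − n/N)·s²/n.
f = 6095/31734 = 0.19206529; Var(ȳ) = 0.80793471·23790/6095 = 3.1535302.
Var(Ŷ) = 31734² · 3.1535302 = 3.1757524 × 10^9.
SE(Ŷ) = √(3.1757524 × 10^9) = 56354.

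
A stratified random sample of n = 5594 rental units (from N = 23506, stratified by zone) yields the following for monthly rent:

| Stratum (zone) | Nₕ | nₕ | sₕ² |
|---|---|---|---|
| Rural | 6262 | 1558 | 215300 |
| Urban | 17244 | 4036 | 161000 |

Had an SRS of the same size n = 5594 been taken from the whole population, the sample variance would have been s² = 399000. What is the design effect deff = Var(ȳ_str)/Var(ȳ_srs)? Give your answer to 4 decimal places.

0.4381

Var(ȳ_str) = Σ Wₕ²(1−fₕ)sₕ²/nₕ with Wₕ = Nₕ/23506:
  Rural: (6262/23506)²·(1−1558/6262)·215300/1558 = 7.3671496
  Urban: (17244/23506)²·(1−4036/17244)·161000/4036 = 16.443427
  → Var(ȳ_str) = 23.810577.
Var(ȳ_srs) = (1 − 5594/23506)·399000/5594 = 54.352032.
deff = 23.810577 / 54.352032 = 0.4381.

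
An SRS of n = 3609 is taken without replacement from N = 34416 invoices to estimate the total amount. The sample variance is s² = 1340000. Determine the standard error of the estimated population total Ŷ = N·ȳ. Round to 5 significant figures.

Var(Ŷ) = N²·Var(ȳ) = N²·(1 − n/N)·s²/n.
f = 3609/34416 = 0.10486402; Var(ȳ) = 0.89513598·1340000/3609 = 332.35861.
Var(Ŷ) = 34416² · 332.35861 = 3.9366583 × 10^11.
SE(Ŷ) = √(3.9366583 × 10^11) = 627430.

627430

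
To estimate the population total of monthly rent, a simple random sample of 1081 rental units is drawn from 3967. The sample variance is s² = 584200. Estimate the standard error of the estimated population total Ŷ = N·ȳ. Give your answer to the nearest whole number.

Var(Ŷ) = N²·Var(ȳ) = N²·(1 − n/N)·s²/n.
f = 1081/3967 = 0.27249811; Var(ȳ) = 0.72750189·584200/1081 = 393.1606.
Var(Ŷ) = 3967² · 393.1606 = 6.1872034 × 10^9.
SE(Ŷ) = √(6.1872034 × 10^9) = 78659.

78659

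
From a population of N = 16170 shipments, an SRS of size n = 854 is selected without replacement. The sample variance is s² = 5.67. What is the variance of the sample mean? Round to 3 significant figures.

Under SRS without replacement, Var(ȳ) = (1 − f)·s²/n with f = n/N = 854/16170 = 0.05281385.
Var(ȳ) = (1 − 0.05281385)·5.67/854 = 0.94718615·0.0066393443 = 0.0062886949.

0.00629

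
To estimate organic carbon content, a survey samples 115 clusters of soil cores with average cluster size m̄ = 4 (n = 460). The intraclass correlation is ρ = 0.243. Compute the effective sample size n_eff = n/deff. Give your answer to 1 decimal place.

deff = 1 + (4 − 1)·0.243 = 1 + 0.729 = 1.729.
n_eff = 460 / 1.729 = 266.0.

266.0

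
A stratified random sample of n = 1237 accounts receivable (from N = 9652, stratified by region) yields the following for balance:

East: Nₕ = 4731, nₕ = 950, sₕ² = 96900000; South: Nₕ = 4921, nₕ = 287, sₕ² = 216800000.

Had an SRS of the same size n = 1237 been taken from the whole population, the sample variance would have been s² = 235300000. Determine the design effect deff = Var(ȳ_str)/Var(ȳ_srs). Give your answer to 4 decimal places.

1.2331

Var(ȳ_str) = Σ Wₕ²(1−fₕ)sₕ²/nₕ with Wₕ = Nₕ/9652:
  East: (4731/9652)²·(1−950/4731)·96900000/950 = 19585.072
  South: (4921/9652)²·(1−287/4921)·216800000/287 = 184906.49
  → Var(ȳ_str) = 204491.56.
Var(ȳ_srs) = (1 − 1237/9652)·235300000/1237 = 165839.9.
deff = 204491.56 / 165839.9 = 1.2331.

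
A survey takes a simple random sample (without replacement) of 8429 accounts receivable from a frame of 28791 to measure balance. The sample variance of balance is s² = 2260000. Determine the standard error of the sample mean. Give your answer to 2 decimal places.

Under SRS without replacement, Var(ȳ) = (1 − f)·s²/n with f = n/N = 8429/28791 = 0.29276510.
Var(ȳ) = (1 − 0.29276510)·2260000/8429 = 0.70723490·268.12196 = 189.62521.
SE(ȳ) = √(189.62521) = 13.77.

13.77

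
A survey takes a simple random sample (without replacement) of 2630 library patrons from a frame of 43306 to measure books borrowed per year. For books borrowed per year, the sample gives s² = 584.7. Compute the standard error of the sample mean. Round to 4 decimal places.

Under SRS without replacement, Var(ȳ) = (1 − f)·s²/n with f = n/N = 2630/43306 = 0.06073061.
Var(ȳ) = (1 − 0.06073061)·584.7/2630 = 0.93926939·0.22231939 = 0.2088178.
SE(ȳ) = √(0.2088178) = 0.4570.

0.4570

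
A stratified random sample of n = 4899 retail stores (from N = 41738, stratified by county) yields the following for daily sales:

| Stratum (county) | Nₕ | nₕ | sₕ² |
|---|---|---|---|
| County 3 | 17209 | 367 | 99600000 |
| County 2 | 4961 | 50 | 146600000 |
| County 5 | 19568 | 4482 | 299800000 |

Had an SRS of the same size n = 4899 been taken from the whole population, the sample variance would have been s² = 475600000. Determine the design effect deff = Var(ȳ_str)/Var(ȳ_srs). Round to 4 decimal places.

Var(ȳ_str) = Σ Wₕ²(1−fₕ)sₕ²/nₕ with Wₕ = Nₕ/41738:
  County 3: (17209/41738)²·(1−367/17209)·99600000/367 = 45152.24
  County 2: (4961/41738)²·(1−50/4961)·146600000/50 = 41005.287
  County 5: (19568/41738)²·(1−4482/19568)·299800000/4482 = 11334.883
  → Var(ȳ_str) = 97492.41.
Var(ȳ_srs) = (1 − 4899/41738)·475600000/4899 = 85686.145.
deff = 97492.41 / 85686.145 = 1.1378.

1.1378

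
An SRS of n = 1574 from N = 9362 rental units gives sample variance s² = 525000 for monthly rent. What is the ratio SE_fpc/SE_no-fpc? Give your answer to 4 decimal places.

0.9121

f = n/N = 1574/9362 = 0.16812647.
SE_no-fpc = √(s²/n) = 18.263217; SE_fpc = √((1−f)s²/n) = 16.657351.
Ratio = √(1−f) = 0.91207101.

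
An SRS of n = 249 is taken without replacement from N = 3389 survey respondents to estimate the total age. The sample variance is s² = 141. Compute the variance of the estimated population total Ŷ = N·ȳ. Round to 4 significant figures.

Var(Ŷ) = N²·Var(ȳ) = N²·(1 − n/N)·s²/n.
f = 249/3389 = 0.07347300; Var(ȳ) = 0.92652700·141/249 = 0.52465987.
Var(Ŷ) = 3389² · 0.52465987 = 6.025887 × 10^6.

6.026 × 10^6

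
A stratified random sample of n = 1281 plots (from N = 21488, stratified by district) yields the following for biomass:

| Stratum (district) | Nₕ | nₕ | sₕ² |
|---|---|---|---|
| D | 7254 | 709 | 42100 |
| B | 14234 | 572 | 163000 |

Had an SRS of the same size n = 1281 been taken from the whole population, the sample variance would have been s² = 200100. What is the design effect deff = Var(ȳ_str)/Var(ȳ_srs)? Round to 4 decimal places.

Var(ȳ_str) = Σ Wₕ²(1−fₕ)sₕ²/nₕ with Wₕ = Nₕ/21488:
  D: (7254/21488)²·(1−709/7254)·42100/709 = 6.1056383
  B: (14234/21488)²·(1−572/14234)·163000/572 = 120.01646
  → Var(ȳ_str) = 126.1221.
Var(ȳ_srs) = (1 − 1281/21488)·200100/1281 = 146.89391.
deff = 126.1221 / 146.89391 = 0.8586.

0.8586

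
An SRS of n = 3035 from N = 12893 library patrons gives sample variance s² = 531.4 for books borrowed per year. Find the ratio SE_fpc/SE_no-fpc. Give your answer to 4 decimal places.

0.8744

f = n/N = 3035/12893 = 0.23539905.
SE_no-fpc = √(s²/n) = 0.4184383; SE_fpc = √((1−f)s²/n) = 0.36588857.
Ratio = √(1−f) = 0.87441463.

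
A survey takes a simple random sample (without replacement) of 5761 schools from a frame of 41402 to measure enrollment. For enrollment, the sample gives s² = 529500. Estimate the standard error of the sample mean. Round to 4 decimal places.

8.8950

Under SRS without replacement, Var(ȳ) = (1 − f)·s²/n with f = n/N = 5761/41402 = 0.13914787.
Var(ȳ) = (1 − 0.13914787)·529500/5761 = 0.86085213·91.911127 = 79.121889.
SE(ȳ) = √(79.121889) = 8.8950.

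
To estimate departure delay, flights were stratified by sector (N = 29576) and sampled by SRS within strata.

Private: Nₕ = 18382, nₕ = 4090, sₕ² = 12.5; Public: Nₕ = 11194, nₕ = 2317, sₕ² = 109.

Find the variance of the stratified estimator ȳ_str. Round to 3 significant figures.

0.00626

Var(ȳ_str) = Σₕ Wₕ²(1 − fₕ)sₕ²/nₕ with Wₕ = Nₕ/N, N = 29576.
Private: Wₕ = 0.62151745; term = 0.62151745²·(1 − 0.22250027)·12.5/4090 = 9.1789626 × 10^-4.
Public: Wₕ = 0.37848255; term = 0.37848255²·(1 − 0.20698589)·109/2317 = 0.005344082.
Sum = 0.0062619783.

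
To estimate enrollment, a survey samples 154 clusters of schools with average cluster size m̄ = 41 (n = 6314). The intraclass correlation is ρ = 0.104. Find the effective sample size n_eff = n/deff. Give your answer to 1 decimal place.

deff = 1 + (41 − 1)·0.104 = 1 + 4.16 = 5.16.
n_eff = 6314 / 5.16 = 1223.6.

1223.6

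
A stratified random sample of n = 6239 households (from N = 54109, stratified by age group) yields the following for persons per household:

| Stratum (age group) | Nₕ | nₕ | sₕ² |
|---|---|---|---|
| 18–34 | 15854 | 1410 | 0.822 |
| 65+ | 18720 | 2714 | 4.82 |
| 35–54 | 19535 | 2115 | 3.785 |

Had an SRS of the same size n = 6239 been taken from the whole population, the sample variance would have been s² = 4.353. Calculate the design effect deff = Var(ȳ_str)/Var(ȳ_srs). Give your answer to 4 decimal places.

Var(ȳ_str) = Σ Wₕ²(1−fₕ)sₕ²/nₕ with Wₕ = Nₕ/54109:
  18–34: (15854/54109)²·(1−1410/15854)·0.822/1410 = 4.5597394 × 10^-5
  65+: (18720/54109)²·(1−2714/18720)·4.82/2714 = 1.817552 × 10^-4
  35–54: (19535/54109)²·(1−2115/19535)·3.785/2115 = 2.0800705 × 10^-4
  → Var(ȳ_str) = 4.3535964 × 10^-4.
Var(ȳ_srs) = (1 − 6239/54109)·4.353/6239 = 6.1725924 × 10^-4.
deff = (4.3535964 × 10^-4) / (6.1725924 × 10^-4) = 0.7053.

0.7053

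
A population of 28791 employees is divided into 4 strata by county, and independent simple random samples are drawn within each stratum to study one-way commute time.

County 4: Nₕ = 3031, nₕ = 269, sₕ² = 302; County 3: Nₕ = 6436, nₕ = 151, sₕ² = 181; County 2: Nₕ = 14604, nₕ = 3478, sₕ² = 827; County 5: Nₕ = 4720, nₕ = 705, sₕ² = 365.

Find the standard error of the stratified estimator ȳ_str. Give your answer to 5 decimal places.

0.35816

Var(ȳ_str) = Σₕ Wₕ²(1 − fₕ)sₕ²/nₕ with Wₕ = Nₕ/N, N = 28791.
County 4: Wₕ = 0.10527595; term = 0.10527595²·(1 − 0.08874959)·302/269 = 0.011338374.
County 3: Wₕ = 0.22354208; term = 0.22354208²·(1 − 0.02346178)·181/151 = 0.058493747.
County 2: Wₕ = 0.50724185; term = 0.50724185²·(1 − 0.23815393)·827/3478 = 0.046609379.
County 5: Wₕ = 0.16394012; term = 0.16394012²·(1 − 0.14936441)·365/705 = 0.01183635.
Sum = 0.12827785.
SE = √(0.12827785) = 0.35816.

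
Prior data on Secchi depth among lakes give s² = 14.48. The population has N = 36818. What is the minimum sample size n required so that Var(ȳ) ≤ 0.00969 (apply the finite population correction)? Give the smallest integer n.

1437

Without fpc, n₀ = s²/D = 14.48/0.00969 = 1494.3240.
With fpc, (1 − n/N)·s²/n ≤ D requires n ≥ n₀/(1 + n₀/N) = 1494.3240/(1 + 1494.3240/36818) = 1436.0398.
Rounding up, n = 1437.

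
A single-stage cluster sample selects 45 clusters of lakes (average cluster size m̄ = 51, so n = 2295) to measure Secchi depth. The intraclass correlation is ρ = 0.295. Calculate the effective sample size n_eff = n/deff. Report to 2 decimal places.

deff = 1 + (51 − 1)·0.295 = 1 + 14.75 = 15.75.
n_eff = 2295 / 15.75 = 145.71.

145.71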